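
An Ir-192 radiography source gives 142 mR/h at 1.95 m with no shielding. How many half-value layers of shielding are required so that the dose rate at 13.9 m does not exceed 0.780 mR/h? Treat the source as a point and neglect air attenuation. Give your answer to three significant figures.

1.84 half-value layers

At 13.9 m, distance alone gives 142 × (1.95/13.9)² = 142 × 0.01968 = 2.795 mR/h.
Further attenuation needed: 2.795/0.780 = 3.583.
n = log₂(3.583) = 1.841 half-value layers.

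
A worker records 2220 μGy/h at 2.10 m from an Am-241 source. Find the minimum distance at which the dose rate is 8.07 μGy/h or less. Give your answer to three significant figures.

34.8 m

Applying the 1/r² law, d₂ = d₁·√(I₁/I₂).
I₁/I₂ = 2220/8.07 = 275.1, so d₂ = 2.10 × √275.1 = 34.83 m.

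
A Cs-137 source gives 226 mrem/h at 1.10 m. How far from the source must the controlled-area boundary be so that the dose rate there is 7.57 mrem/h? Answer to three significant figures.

Since intensity falls as 1/r², d₂ = d₁·√(I₁/I₂).
I₁/I₂ = 226/7.57 = 29.85, so d₂ = 1.10 × √29.85 = 6.010 m.

6.01 m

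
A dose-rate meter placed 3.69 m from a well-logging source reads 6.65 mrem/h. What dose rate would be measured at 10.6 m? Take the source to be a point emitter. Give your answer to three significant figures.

0.806 mrem/h

Since intensity falls as 1/r², scaling from 3.69 m to 10.6 m:
6.65 × (3.69/10.6)² = 6.65 × 0.1212 = 0.8060 mrem/h.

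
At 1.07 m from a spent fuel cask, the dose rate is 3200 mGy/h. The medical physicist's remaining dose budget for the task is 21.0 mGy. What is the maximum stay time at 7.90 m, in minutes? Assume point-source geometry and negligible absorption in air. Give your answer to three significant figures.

Applying the 1/r² law, rate at 7.90 m:
3200 × (1.07/7.90)² = 3200 × 0.01834 = 58.69 mGy/h.
Stay time = 21.0 mGy ÷ 58.69 mGy/h = 0.3578 h = 21.47 min.

21.5 min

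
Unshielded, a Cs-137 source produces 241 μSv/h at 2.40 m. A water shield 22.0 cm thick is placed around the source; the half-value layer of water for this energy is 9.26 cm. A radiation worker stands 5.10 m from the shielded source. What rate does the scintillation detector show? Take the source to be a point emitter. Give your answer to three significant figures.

Distance alone: (2.40/5.10)² = 0.2215, so 241 × 0.2215 = 53.38 μSv/h.
Shield: 22.0/9.26 = 2.376 half-value layers → attenuation 2^(−2.376) = 0.1926.
Combined: 53.38 × 0.1926 = 10.28 μSv/h.

10.3 μSv/h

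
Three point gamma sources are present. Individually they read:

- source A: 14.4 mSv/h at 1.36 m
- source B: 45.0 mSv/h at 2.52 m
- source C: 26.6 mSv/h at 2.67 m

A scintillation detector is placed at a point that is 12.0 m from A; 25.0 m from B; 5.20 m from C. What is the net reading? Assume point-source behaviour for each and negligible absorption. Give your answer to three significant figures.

Each source contributes Iᵢ·(dᵢ/rᵢ)²; contributions add.
A: 14.4 × (1.36/12.0)² = 0.1850 mSv/h
B: 45.0 × (2.52/25.0)² = 0.4572 mSv/h
C: 26.6 × (2.67/5.20)² = 7.013 mSv/h
Total = 0.1850 + 0.4572 + 7.013 = 7.655 mSv/h.

7.66 mSv/h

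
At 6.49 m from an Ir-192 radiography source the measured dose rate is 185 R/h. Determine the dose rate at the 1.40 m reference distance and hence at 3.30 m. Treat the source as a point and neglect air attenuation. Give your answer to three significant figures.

3980 R/h; 716 R/h

Since intensity falls as 1/r²,
At 1.40 m: (6.49/1.40)² = 21.49, so 185 × 21.49 = 3976 R/h
At 3.30 m: 3976 × (1.40/3.30)² = 3976 × 0.1800 = 715.7 R/h.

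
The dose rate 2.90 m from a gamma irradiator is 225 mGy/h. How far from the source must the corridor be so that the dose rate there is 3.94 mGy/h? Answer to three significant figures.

By the inverse-square law, d₂ = d₁·√(I₁/I₂).
I₁/I₂ = 225/3.94 = 57.11, so d₂ = 2.90 × √57.11 = 21.92 m.

21.9 m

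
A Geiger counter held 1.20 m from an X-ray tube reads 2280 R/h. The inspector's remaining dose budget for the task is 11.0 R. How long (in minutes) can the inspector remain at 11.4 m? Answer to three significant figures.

26.1 min

By the inverse-square law, rate at 11.4 m:
(1.20/11.4)² = 0.01108, so 2280 × 0.01108 = 25.26 R/h.
Stay time = 11.0 R ÷ 25.26 R/h = 0.4355 h = 26.13 min.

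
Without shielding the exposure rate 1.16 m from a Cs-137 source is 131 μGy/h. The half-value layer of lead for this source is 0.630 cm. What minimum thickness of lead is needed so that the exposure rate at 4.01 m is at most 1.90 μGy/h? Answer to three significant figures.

1.59 cm

At 4.01 m, distance alone gives 131 × (1.16/4.01)² = 131 × 0.08368 = 10.96 μGy/h.
Further attenuation needed: 10.96/1.90 = 5.768.
n = log₂(5.768) = 2.528 half-value layers.
Thickness = 2.528 × 0.630 cm = 1.593 cm.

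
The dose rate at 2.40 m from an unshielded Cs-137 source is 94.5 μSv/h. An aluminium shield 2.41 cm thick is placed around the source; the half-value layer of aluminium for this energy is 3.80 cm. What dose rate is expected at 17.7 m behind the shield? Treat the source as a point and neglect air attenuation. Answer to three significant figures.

Distance alone: (2.40/17.7)² = 0.01839, so 94.5 × 0.01839 = 1.738 μSv/h.
Shield: 2.41/3.80 = 0.6342 half-value layers → attenuation 2^(−0.6342) = 0.6443.
Combined: 1.738 × 0.6443 = 1.120 μSv/h.

1.12 μSv/h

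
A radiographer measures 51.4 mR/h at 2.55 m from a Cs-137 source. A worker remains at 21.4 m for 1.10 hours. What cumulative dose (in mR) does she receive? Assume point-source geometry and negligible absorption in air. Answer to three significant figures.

Applying the 1/r² law, rate at 21.4 m:
(2.55/21.4)² = 0.01420, so 51.4 × 0.01420 = 0.7299 mR/h.
Dose = rate × time = 0.7299 mR/h × 1.100 h = 0.8029 mR.

0.803 mR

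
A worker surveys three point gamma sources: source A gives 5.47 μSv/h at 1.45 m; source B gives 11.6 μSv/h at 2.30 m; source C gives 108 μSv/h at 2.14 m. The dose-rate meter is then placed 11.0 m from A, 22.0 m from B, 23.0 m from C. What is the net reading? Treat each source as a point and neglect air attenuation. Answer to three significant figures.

Each source contributes Iᵢ·(dᵢ/rᵢ)²; contributions add.
A: 5.47 × (1.45/11.0)² = 0.09505 μSv/h
B: 11.6 × (2.30/22.0)² = 0.1268 μSv/h
C: 108 × (2.14/23.0)² = 0.9350 μSv/h
Total = 0.09505 + 0.1268 + 0.9350 = 1.157 μSv/h.

1.16 μSv/h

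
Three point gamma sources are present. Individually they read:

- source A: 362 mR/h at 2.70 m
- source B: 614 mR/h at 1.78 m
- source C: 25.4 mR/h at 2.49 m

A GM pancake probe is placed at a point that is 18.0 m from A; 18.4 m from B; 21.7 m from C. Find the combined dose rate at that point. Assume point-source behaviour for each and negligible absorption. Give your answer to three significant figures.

By superposition, sum each source's inverse-square contribution:
A: 362 × (2.70/18.0)² = 8.145 mR/h
B: 614 × (1.78/18.4)² = 5.746 mR/h
C: 25.4 × (2.49/21.7)² = 0.3344 mR/h
Total = 8.145 + 5.746 + 0.3344 = 14.23 mR/h.

14.2 mR/h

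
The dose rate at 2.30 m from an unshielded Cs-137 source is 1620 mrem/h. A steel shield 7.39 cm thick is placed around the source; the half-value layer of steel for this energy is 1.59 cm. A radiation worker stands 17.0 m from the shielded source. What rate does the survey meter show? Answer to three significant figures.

Distance alone: 1620 × (2.30/17.0)² = 1620 × 0.01830 = 29.65 mrem/h.
Shield: 7.39/1.59 = 4.648 half-value layers → attenuation 2^(−4.648) = 0.03989.
Combined: 29.65 × 0.03989 = 1.183 mrem/h.

1.18 mrem/h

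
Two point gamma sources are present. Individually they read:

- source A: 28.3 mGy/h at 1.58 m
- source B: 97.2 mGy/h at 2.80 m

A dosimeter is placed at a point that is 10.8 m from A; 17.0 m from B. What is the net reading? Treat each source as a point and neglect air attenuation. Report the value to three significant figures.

Each source contributes Iᵢ·(dᵢ/rᵢ)²; contributions add.
A: 28.3 × (1.58/10.8)² = 0.6057 mGy/h
B: 97.2 × (2.80/17.0)² = 2.637 mGy/h
Total = 0.6057 + 2.637 = 3.243 mGy/h.

3.24 mGy/h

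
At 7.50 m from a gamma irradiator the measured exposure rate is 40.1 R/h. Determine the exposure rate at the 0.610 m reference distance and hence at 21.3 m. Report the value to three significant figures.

6060 R/h; 4.97 R/h

Applying the 1/r² law,
At 0.610 m: (7.50/0.610)² = 151.2, so 40.1 × 151.2 = 6063 R/h
At 21.3 m: (0.610/21.3)² = 0.0008202, so 6063 × 0.0008202 = 4.973 R/h.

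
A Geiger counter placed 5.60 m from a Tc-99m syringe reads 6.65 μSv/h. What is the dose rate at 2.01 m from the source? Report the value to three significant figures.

By the inverse-square law, scaling from 5.60 m to 2.01 m:
(5.60/2.01)² = 7.762, so 6.65 × 7.762 = 51.62 μSv/h.

51.6 μSv/h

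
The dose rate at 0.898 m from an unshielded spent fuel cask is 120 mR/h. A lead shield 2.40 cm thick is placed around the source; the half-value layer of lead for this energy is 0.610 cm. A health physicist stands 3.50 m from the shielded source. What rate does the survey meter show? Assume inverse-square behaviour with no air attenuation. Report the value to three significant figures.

0.517 mR/h

Distance alone: (0.898/3.50)² = 0.06583, so 120 × 0.06583 = 7.900 mR/h.
Shield: 2.40/0.610 = 3.934 half-value layers → attenuation 2^(−3.934) = 0.06543.
Combined: 7.900 × 0.06543 = 0.5169 mR/h.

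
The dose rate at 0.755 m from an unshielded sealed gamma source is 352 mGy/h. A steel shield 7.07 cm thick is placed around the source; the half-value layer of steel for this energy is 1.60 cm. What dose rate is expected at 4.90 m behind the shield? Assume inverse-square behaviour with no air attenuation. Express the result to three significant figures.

0.391 mGy/h

Distance alone: 352 × (0.755/4.90)² = 352 × 0.02374 = 8.356 mGy/h.
Shield: 7.07/1.60 = 4.419 half-value layers → attenuation 2^(−4.419) = 0.04675.
Combined: 8.356 × 0.04675 = 0.3906 mGy/h.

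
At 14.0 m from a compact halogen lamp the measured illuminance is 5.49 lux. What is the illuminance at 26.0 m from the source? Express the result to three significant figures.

1.59 lux

Intensity scales as (d₁/d₂)², so scaling from 14.0 m to 26.0 m:
5.49 × (14.0/26.0)² = 5.49 × 0.2899 = 1.592 lux.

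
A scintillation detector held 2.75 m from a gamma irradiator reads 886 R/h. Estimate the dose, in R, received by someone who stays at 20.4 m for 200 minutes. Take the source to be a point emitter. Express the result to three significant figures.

53.7 R

By the inverse-square law, rate at 20.4 m:
886 × (2.75/20.4)² = 886 × 0.01817 = 16.10 R/h.
Dose = rate × time = 16.10 R/h × 3.333 h = 53.66 R.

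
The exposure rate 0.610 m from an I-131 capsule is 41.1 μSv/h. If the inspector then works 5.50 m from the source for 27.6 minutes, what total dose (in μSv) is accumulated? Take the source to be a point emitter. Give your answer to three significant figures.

0.233 μSv

By the inverse-square law, rate at 5.50 m:
41.1 × (0.610/5.50)² = 41.1 × 0.01230 = 0.5055 μSv/h.
Dose = rate × time = 0.5055 μSv/h × 0.4600 h = 0.2325 μSv.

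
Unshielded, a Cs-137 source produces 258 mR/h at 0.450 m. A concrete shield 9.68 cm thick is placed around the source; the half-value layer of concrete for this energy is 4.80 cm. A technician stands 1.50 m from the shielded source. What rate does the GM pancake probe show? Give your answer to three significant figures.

5.74 mR/h

Distance alone: 258 × (0.450/1.50)² = 258 × 0.09000 = 23.22 mR/h.
Shield: 9.68/4.80 = 2.017 half-value layers → attenuation 2^(−2.017) = 0.2471.
Combined: 23.22 × 0.2471 = 5.738 mR/h.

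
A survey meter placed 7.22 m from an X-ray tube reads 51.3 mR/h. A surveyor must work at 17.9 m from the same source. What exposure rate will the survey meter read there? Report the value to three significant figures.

8.35 mR/h

Using I₁d₁² = I₂d₂², scaling from 7.22 m to 17.9 m:
51.3 × (7.22/17.9)² = 51.3 × 0.1627 = 8.347 mR/h.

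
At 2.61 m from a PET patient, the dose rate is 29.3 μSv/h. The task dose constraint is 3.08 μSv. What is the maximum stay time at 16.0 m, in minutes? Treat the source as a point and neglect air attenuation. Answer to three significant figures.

By the inverse-square law, rate at 16.0 m:
29.3 × (2.61/16.0)² = 29.3 × 0.02661 = 0.7797 μSv/h.
Stay time = 3.08 μSv ÷ 0.7797 μSv/h = 3.950 h = 237.0 min.

237 min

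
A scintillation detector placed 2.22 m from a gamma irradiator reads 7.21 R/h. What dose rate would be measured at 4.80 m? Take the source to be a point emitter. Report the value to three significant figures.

Since intensity falls as 1/r², scaling from 2.22 m to 4.80 m:
7.21 × (2.22/4.80)² = 7.21 × 0.2139 = 1.542 R/h.

1.54 R/h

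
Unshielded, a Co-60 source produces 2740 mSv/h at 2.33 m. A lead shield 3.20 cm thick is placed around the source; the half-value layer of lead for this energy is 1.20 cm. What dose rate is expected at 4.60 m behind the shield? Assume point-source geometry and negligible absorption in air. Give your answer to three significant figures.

Distance alone: (2.33/4.60)² = 0.2566, so 2740 × 0.2566 = 703.1 mSv/h.
Shield: 3.20/1.20 = 2.667 half-value layers → attenuation 2^(−2.667) = 0.1575.
Combined: 703.1 × 0.1575 = 110.7 mSv/h.

111 mSv/h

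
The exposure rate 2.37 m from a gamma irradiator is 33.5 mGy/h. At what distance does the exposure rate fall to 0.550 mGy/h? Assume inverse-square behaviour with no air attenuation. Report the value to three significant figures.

Using I₁d₁² = I₂d₂², d₂ = d₁·√(I₁/I₂).
I₁/I₂ = 33.5/0.550 = 60.91, so d₂ = 2.37 × √60.91 = 18.50 m.

18.5 m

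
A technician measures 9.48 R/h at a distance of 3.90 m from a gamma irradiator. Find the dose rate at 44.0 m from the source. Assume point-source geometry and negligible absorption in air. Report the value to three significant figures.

Intensity scales as (d₁/d₂)², so the rate at 44.0 m is
(3.90/44.0)² = 0.007856, so 9.48 × 0.007856 = 0.07447 R/h.

0.0745 R/h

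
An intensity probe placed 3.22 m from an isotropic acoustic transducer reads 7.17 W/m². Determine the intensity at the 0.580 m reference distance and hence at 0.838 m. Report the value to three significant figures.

221 W/m²; 106 W/m²

Using I₁d₁² = I₂d₂²,
At 0.580 m: (3.22/0.580)² = 30.82, so 7.17 × 30.82 = 221.0 W/m²
At 0.838 m: 221.0 × (0.580/0.838)² = 221.0 × 0.4790 = 105.9 W/m².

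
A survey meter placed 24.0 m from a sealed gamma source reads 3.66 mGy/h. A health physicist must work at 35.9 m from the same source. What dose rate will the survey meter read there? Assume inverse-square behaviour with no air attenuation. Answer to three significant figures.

By the inverse-square law, scaling from 24.0 m to 35.9 m:
3.66 × (24.0/35.9)² = 3.66 × 0.4469 = 1.636 mGy/h.

1.64 mGy/h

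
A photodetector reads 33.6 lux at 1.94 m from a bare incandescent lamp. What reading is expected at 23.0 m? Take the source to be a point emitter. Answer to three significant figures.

Applying the 1/r² law, the rate at 23.0 m is
33.6 × (1.94/23.0)² = 33.6 × 0.007115 = 0.2391 lux.

0.239 lux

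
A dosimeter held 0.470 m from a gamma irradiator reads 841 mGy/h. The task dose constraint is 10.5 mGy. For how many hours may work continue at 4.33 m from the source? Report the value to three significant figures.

1.06 h

By the inverse-square law, rate at 4.33 m:
841 × (0.470/4.33)² = 841 × 0.01178 = 9.907 mGy/h.
Stay time = 10.5 mGy ÷ 9.907 mGy/h = 1.060 h.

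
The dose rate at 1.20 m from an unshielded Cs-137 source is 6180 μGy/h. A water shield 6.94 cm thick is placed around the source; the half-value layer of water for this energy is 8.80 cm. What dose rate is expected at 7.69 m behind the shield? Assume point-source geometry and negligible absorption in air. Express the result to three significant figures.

87.1 μGy/h

Distance alone: (1.20/7.69)² = 0.02435, so 6180 × 0.02435 = 150.5 μGy/h.
Shield: 6.94/8.80 = 0.7886 half-value layers → attenuation 2^(−0.7886) = 0.5789.
Combined: 150.5 × 0.5789 = 87.12 μGy/h.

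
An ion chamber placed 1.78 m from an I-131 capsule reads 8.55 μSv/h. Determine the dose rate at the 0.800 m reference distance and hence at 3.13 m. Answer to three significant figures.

Using I₁d₁² = I₂d₂²,
At 0.800 m: 8.55 × (1.78/0.800)² = 8.55 × 4.951 = 42.33 μSv/h
At 3.13 m: (0.800/3.13)² = 0.06533, so 42.33 × 0.06533 = 2.765 μSv/h.

42.3 μSv/h; 2.77 μSv/h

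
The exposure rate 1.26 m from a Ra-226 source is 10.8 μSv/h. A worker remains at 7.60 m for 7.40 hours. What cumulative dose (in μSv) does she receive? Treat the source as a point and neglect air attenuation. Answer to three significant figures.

Using I₁d₁² = I₂d₂², rate at 7.60 m:
10.8 × (1.26/7.60)² = 10.8 × 0.02749 = 0.2969 μSv/h.
Dose = rate × time = 0.2969 μSv/h × 7.400 h = 2.197 μSv.

2.20 μSv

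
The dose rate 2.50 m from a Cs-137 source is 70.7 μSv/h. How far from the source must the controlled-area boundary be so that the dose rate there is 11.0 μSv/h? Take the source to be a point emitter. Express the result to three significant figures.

Using I₁d₁² = I₂d₂², d₂ = d₁·√(I₁/I₂).
I₁/I₂ = 70.7/11.0 = 6.427, so d₂ = 2.50 × √6.427 = 6.338 m.

6.34 m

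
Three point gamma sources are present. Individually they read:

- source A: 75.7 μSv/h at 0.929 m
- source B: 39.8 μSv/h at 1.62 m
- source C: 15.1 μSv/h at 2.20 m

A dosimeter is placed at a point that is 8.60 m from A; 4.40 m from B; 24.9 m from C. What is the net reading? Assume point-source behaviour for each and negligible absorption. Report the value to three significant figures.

6.40 μSv/h

Each source contributes Iᵢ·(dᵢ/rᵢ)²; contributions add.
A: 75.7 × (0.929/8.60)² = 0.8833 μSv/h
B: 39.8 × (1.62/4.40)² = 5.395 μSv/h
C: 15.1 × (2.20/24.9)² = 0.1179 μSv/h
Total = 0.8833 + 5.395 + 0.1179 = 6.396 μSv/h.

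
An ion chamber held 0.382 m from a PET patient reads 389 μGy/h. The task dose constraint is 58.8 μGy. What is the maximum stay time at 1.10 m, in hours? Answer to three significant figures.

1.25 h

By the inverse-square law, rate at 1.10 m:
(0.382/1.10)² = 0.1206, so 389 × 0.1206 = 46.91 μGy/h.
Stay time = 58.8 μGy ÷ 46.91 μGy/h = 1.253 h.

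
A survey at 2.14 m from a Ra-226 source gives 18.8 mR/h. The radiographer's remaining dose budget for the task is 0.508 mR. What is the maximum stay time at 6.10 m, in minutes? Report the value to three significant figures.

Since intensity falls as 1/r², rate at 6.10 m:
(2.14/6.10)² = 0.1231, so 18.8 × 0.1231 = 2.314 mR/h.
Stay time = 0.508 mR ÷ 2.314 mR/h = 0.2195 h = 13.17 min.

13.2 min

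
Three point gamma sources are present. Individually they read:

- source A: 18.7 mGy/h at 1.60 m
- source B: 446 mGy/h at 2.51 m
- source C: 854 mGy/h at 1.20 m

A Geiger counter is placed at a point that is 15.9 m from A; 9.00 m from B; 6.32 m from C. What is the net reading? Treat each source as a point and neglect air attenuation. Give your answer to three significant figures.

65.7 mGy/h

Each source contributes Iᵢ·(dᵢ/rᵢ)²; contributions add.
A: 18.7 × (1.60/15.9)² = 0.1894 mGy/h
B: 446 × (2.51/9.00)² = 34.69 mGy/h
C: 854 × (1.20/6.32)² = 30.79 mGy/h
Total = 0.1894 + 34.69 + 30.79 = 65.67 mGy/h.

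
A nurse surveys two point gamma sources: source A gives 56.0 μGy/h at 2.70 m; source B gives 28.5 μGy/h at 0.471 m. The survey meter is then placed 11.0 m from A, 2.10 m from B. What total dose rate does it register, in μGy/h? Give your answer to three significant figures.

4.81 μGy/h

By superposition, sum each source's inverse-square contribution:
A: 56.0 × (2.70/11.0)² = 3.374 μGy/h
B: 28.5 × (0.471/2.10)² = 1.434 μGy/h
Total = 3.374 + 1.434 = 4.808 μGy/h.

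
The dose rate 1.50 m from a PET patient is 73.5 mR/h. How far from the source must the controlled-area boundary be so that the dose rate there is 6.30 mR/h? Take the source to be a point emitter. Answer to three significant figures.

Applying the 1/r² law, d₂ = d₁·√(I₁/I₂).
I₁/I₂ = 73.5/6.30 = 11.67, so d₂ = 1.50 × √11.67 = 5.124 m.

5.12 m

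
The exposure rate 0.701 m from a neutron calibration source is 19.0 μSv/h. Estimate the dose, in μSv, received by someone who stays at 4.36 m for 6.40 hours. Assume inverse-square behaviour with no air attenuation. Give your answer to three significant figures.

3.14 μSv

By the inverse-square law, rate at 4.36 m:
(0.701/4.36)² = 0.02585, so 19.0 × 0.02585 = 0.4912 μSv/h.
Dose = rate × time = 0.4912 μSv/h × 6.400 h = 3.144 μSv.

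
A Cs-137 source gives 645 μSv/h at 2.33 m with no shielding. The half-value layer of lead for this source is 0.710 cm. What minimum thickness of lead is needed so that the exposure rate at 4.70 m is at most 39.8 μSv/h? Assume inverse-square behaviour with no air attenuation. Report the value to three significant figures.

At 4.70 m, distance alone gives (2.33/4.70)² = 0.2458, so 645 × 0.2458 = 158.5 μSv/h.
Further attenuation needed: 158.5/39.8 = 3.982.
n = log₂(3.982) = 1.993 half-value layers.
Thickness = 1.993 × 0.710 cm = 1.415 cm.

1.42 cm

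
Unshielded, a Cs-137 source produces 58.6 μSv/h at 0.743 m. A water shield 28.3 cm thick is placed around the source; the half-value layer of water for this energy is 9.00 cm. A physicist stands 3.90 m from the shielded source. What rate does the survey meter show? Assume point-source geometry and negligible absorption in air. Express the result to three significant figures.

Distance alone: (0.743/3.90)² = 0.03630, so 58.6 × 0.03630 = 2.127 μSv/h.
Shield: 28.3/9.00 = 3.144 half-value layers → attenuation 2^(−3.144) = 0.1131.
Combined: 2.127 × 0.1131 = 0.2406 μSv/h.

0.241 μSv/h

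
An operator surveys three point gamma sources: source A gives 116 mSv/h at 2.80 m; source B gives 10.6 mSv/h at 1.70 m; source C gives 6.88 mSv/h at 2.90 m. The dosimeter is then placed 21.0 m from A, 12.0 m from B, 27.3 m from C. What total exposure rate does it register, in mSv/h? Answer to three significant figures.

Each source contributes Iᵢ·(dᵢ/rᵢ)²; contributions add.
A: 116 × (2.80/21.0)² = 2.062 mSv/h
B: 10.6 × (1.70/12.0)² = 0.2127 mSv/h
C: 6.88 × (2.90/27.3)² = 0.07764 mSv/h
Total = 2.062 + 0.2127 + 0.07764 = 2.352 mSv/h.

2.35 mSv/h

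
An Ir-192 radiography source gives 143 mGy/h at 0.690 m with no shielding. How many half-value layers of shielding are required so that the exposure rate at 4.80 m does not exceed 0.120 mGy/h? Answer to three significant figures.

4.62 half-value layers

At 4.80 m, distance alone gives 143 × (0.690/4.80)² = 143 × 0.02066 = 2.954 mGy/h.
Further attenuation needed: 2.954/0.120 = 24.62.
n = log₂(24.62) = 4.622 half-value layers.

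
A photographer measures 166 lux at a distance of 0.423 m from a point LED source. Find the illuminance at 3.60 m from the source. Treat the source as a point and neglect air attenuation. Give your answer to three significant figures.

Intensity scales as (d₁/d₂)², so the rate at 3.60 m is
(0.423/3.60)² = 0.01381, so 166 × 0.01381 = 2.292 lux.

2.29 lux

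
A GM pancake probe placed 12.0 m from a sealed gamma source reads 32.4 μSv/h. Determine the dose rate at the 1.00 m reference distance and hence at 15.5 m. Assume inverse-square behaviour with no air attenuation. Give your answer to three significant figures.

4670 μSv/h; 19.4 μSv/h

Using I₁d₁² = I₂d₂²,
At 1.00 m: (12.0/1.00)² = 144.0, so 32.4 × 144.0 = 4666 μSv/h
At 15.5 m: (1.00/15.5)² = 0.004162, so 4666 × 0.004162 = 19.42 μSv/h.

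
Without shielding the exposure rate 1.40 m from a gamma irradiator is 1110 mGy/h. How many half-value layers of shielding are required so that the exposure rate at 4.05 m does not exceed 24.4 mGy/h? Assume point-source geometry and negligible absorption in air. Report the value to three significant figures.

At 4.05 m, distance alone gives 1110 × (1.40/4.05)² = 1110 × 0.1195 = 132.6 mGy/h.
Further attenuation needed: 132.6/24.4 = 5.434.
n = log₂(5.434) = 2.442 half-value layers.

2.44 half-value layers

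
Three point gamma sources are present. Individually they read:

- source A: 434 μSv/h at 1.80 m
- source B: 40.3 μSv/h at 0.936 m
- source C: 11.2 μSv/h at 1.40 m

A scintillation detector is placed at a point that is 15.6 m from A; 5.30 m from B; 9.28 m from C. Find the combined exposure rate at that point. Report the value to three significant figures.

By superposition, sum each source's inverse-square contribution:
A: 434 × (1.80/15.6)² = 5.778 μSv/h
B: 40.3 × (0.936/5.30)² = 1.257 μSv/h
C: 11.2 × (1.40/9.28)² = 0.2549 μSv/h
Total = 5.778 + 1.257 + 0.2549 = 7.290 μSv/h.

7.29 μSv/h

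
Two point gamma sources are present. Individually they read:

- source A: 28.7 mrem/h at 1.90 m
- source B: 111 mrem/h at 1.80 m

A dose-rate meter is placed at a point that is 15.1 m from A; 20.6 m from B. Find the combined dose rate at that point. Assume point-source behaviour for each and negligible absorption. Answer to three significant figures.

By superposition, sum each source's inverse-square contribution:
A: 28.7 × (1.90/15.1)² = 0.4544 mrem/h
B: 111 × (1.80/20.6)² = 0.8475 mrem/h
Total = 0.4544 + 0.8475 = 1.302 mrem/h.

1.30 mrem/h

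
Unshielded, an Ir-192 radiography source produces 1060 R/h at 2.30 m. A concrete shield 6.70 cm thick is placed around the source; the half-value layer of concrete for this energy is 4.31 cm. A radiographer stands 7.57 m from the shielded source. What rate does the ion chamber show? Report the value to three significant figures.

Distance alone: 1060 × (2.30/7.57)² = 1060 × 0.09231 = 97.85 R/h.
Shield: 6.70/4.31 = 1.555 half-value layers → attenuation 2^(−1.555) = 0.3403.
Combined: 97.85 × 0.3403 = 33.30 R/h.

33.3 R/h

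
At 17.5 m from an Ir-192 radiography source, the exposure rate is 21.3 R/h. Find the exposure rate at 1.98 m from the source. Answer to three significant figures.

Using I₁d₁² = I₂d₂², the rate at 1.98 m is
(17.5/1.98)² = 78.12, so 21.3 × 78.12 = 1664 R/h.

1660 R/h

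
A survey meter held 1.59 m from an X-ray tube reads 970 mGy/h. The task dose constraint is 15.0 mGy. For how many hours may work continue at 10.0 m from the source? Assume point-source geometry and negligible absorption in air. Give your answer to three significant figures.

Using I₁d₁² = I₂d₂², rate at 10.0 m:
970 × (1.59/10.0)² = 970 × 0.02528 = 24.52 mGy/h.
Stay time = 15.0 mGy ÷ 24.52 mGy/h = 0.6117 h.

0.612 h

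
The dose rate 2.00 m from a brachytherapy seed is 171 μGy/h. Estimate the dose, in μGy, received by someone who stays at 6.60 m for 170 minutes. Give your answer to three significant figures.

Using I₁d₁² = I₂d₂², rate at 6.60 m:
(2.00/6.60)² = 0.09183, so 171 × 0.09183 = 15.70 μGy/h.
Dose = rate × time = 15.70 μGy/h × 2.833 h = 44.48 μGy.

44.5 μGy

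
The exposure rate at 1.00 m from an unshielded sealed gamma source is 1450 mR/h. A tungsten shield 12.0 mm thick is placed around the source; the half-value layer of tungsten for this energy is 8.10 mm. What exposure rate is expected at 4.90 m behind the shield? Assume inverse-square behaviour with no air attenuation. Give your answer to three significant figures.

Distance alone: (1.00/4.90)² = 0.04165, so 1450 × 0.04165 = 60.39 mR/h.
Shield: 12.0/8.10 = 1.481 half-value layers → attenuation 2^(−1.481) = 0.3582.
Combined: 60.39 × 0.3582 = 21.63 mR/h.

21.6 mR/h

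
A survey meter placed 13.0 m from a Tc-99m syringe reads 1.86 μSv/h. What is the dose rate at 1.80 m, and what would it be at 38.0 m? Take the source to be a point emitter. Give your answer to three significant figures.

97.0 μSv/h; 0.218 μSv/h

Intensity scales as (d₁/d₂)², so
At 1.80 m: (13.0/1.80)² = 52.16, so 1.86 × 52.16 = 97.02 μSv/h
At 38.0 m: 97.02 × (1.80/38.0)² = 97.02 × 0.002244 = 0.2177 μSv/h.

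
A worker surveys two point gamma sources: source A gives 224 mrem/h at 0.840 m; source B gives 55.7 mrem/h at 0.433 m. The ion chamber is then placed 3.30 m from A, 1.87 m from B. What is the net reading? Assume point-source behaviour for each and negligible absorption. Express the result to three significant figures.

By superposition, sum each source's inverse-square contribution:
A: 224 × (0.840/3.30)² = 14.51 mrem/h
B: 55.7 × (0.433/1.87)² = 2.986 mrem/h
Total = 14.51 + 2.986 = 17.50 mrem/h.

17.5 mrem/h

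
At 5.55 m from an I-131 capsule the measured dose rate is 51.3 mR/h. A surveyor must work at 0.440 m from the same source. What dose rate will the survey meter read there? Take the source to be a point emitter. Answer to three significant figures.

8160 mR/h

Applying the 1/r² law, scaling from 5.55 m to 0.440 m:
51.3 × (5.55/0.440)² = 51.3 × 159.1 = 8162 mR/h.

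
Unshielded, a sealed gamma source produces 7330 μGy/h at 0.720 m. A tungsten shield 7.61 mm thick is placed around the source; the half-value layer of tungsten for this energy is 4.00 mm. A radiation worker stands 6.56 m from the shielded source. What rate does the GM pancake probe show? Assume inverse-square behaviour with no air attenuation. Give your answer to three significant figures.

23.6 μGy/h

Distance alone: (0.720/6.56)² = 0.01205, so 7330 × 0.01205 = 88.33 μGy/h.
Shield: 7.61/4.00 = 1.903 half-value layers → attenuation 2^(−1.903) = 0.2674.
Combined: 88.33 × 0.2674 = 23.62 μGy/h.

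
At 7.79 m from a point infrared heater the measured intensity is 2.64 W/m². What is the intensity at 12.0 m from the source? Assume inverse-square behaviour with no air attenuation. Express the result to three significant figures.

Intensity scales as (d₁/d₂)², so scaling from 7.79 m to 12.0 m:
2.64 × (7.79/12.0)² = 2.64 × 0.4214 = 1.112 W/m².

1.11 W/m²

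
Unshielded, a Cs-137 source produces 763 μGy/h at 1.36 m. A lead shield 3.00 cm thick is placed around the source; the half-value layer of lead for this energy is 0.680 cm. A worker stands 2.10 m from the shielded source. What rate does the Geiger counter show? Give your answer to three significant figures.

Distance alone: (1.36/2.10)² = 0.4194, so 763 × 0.4194 = 320.0 μGy/h.
Shield: 3.00/0.680 = 4.412 half-value layers → attenuation 2^(−4.412) = 0.04697.
Combined: 320.0 × 0.04697 = 15.03 μGy/h.

15.0 μGy/h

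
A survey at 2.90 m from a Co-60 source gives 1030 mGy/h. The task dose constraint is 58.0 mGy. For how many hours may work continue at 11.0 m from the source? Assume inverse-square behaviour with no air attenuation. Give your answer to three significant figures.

Since intensity falls as 1/r², rate at 11.0 m:
1030 × (2.90/11.0)² = 1030 × 0.06950 = 71.59 mGy/h.
Stay time = 58.0 mGy ÷ 71.59 mGy/h = 0.8102 h.

0.810 h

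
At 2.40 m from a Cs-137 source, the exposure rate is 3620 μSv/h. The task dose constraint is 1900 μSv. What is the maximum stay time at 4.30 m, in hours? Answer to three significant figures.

Intensity scales as (d₁/d₂)², so rate at 4.30 m:
3620 × (2.40/4.30)² = 3620 × 0.3115 = 1128 μSv/h.
Stay time = 1900 μSv ÷ 1128 μSv/h = 1.684 h.

1.68 h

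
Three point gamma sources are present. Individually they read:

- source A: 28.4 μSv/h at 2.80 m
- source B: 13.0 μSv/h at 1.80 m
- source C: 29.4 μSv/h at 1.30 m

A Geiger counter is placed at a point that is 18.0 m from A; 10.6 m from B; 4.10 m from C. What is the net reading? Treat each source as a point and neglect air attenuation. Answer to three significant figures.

Each source contributes Iᵢ·(dᵢ/rᵢ)²; contributions add.
A: 28.4 × (2.80/18.0)² = 0.6872 μSv/h
B: 13.0 × (1.80/10.6)² = 0.3749 μSv/h
C: 29.4 × (1.30/4.10)² = 2.956 μSv/h
Total = 0.6872 + 0.3749 + 2.956 = 4.018 μSv/h.

4.02 μSv/h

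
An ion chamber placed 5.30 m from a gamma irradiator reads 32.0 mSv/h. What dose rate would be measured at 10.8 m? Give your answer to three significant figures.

Applying the 1/r² law, scaling from 5.30 m to 10.8 m:
32.0 × (5.30/10.8)² = 32.0 × 0.2408 = 7.706 mSv/h.

7.71 mSv/h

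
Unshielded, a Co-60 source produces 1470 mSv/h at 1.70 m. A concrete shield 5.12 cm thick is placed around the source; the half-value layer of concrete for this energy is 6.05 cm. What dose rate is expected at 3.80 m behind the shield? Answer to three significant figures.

164 mSv/h

Distance alone: (1.70/3.80)² = 0.2001, so 1470 × 0.2001 = 294.1 mSv/h.
Shield: 5.12/6.05 = 0.8463 half-value layers → attenuation 2^(−0.8463) = 0.5562.
Combined: 294.1 × 0.5562 = 163.6 mSv/h.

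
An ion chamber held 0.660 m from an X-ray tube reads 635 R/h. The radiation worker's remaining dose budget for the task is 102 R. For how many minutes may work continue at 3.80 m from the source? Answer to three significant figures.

319 min

Intensity scales as (d₁/d₂)², so rate at 3.80 m:
635 × (0.660/3.80)² = 635 × 0.03017 = 19.16 R/h.
Stay time = 102 R ÷ 19.16 R/h = 5.324 h = 319.4 min.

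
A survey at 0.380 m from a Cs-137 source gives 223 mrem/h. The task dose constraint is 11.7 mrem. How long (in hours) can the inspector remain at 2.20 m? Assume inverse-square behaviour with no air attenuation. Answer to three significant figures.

1.76 h

Using I₁d₁² = I₂d₂², rate at 2.20 m:
(0.380/2.20)² = 0.02983, so 223 × 0.02983 = 6.652 mrem/h.
Stay time = 11.7 mrem ÷ 6.652 mrem/h = 1.759 h.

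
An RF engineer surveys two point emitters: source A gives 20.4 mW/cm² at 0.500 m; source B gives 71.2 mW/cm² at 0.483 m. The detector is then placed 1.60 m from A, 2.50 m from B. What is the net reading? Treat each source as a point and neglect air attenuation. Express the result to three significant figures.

By superposition, sum each source's inverse-square contribution:
A: 20.4 × (0.500/1.60)² = 1.992 mW/cm²
B: 71.2 × (0.483/2.50)² = 2.658 mW/cm²
Total = 1.992 + 2.658 = 4.650 mW/cm².

4.65 mW/cm²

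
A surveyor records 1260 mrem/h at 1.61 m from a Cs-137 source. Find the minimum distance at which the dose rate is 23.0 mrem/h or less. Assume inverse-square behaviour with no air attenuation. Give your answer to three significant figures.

11.9 m

Applying the 1/r² law, d₂ = d₁·√(I₁/I₂).
I₁/I₂ = 1260/23.0 = 54.78, so d₂ = 1.61 × √54.78 = 11.92 m.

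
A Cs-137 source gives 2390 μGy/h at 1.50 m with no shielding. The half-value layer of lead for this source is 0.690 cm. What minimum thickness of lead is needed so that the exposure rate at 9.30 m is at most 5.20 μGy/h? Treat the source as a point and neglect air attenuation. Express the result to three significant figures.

At 9.30 m, distance alone gives 2390 × (1.50/9.30)² = 2390 × 0.02601 = 62.16 μGy/h.
Further attenuation needed: 62.16/5.20 = 11.95.
n = log₂(11.95) = 3.579 half-value layers.
Thickness = 3.579 × 0.690 cm = 2.470 cm.

2.47 cm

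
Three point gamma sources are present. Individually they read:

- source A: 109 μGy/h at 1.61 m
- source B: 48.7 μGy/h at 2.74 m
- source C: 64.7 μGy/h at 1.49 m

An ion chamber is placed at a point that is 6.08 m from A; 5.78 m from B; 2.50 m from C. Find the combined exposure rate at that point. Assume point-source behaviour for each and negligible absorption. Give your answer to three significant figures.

41.6 μGy/h

By superposition, sum each source's inverse-square contribution:
A: 109 × (1.61/6.08)² = 7.643 μGy/h
B: 48.7 × (2.74/5.78)² = 10.94 μGy/h
C: 64.7 × (1.49/2.50)² = 22.98 μGy/h
Total = 7.643 + 10.94 + 22.98 = 41.56 μGy/h.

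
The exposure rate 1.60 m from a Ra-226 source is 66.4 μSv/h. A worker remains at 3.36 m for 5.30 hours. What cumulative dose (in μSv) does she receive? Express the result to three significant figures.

Intensity scales as (d₁/d₂)², so rate at 3.36 m:
66.4 × (1.60/3.36)² = 66.4 × 0.2268 = 15.06 μSv/h.
Dose = rate × time = 15.06 μSv/h × 5.300 h = 79.82 μSv.

79.8 μSv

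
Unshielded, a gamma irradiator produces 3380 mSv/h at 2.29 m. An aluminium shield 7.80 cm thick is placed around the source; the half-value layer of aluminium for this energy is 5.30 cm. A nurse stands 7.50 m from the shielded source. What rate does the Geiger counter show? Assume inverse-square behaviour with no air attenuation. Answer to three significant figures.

Distance alone: 3380 × (2.29/7.50)² = 3380 × 0.09323 = 315.1 mSv/h.
Shield: 7.80/5.30 = 1.472 half-value layers → attenuation 2^(−1.472) = 0.3605.
Combined: 315.1 × 0.3605 = 113.6 mSv/h.

114 mSv/h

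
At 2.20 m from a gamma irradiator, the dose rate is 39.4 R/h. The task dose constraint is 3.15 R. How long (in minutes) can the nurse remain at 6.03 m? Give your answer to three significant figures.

36.0 min

By the inverse-square law, rate at 6.03 m:
39.4 × (2.20/6.03)² = 39.4 × 0.1331 = 5.244 R/h.
Stay time = 3.15 R ÷ 5.244 R/h = 0.6007 h = 36.04 min.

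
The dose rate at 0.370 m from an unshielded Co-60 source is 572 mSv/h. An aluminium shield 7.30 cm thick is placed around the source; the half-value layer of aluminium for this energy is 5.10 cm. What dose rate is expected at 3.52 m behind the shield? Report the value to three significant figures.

Distance alone: 572 × (0.370/3.52)² = 572 × 0.01105 = 6.321 mSv/h.
Shield: 7.30/5.10 = 1.431 half-value layers → attenuation 2^(−1.431) = 0.3709.
Combined: 6.321 × 0.3709 = 2.344 mSv/h.

2.34 mSv/h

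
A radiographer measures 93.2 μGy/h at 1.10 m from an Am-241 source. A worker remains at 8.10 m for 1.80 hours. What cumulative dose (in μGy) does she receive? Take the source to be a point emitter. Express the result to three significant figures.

3.09 μGy

Applying the 1/r² law, rate at 8.10 m:
93.2 × (1.10/8.10)² = 93.2 × 0.01844 = 1.719 μGy/h.
Dose = rate × time = 1.719 μGy/h × 1.800 h = 3.094 μGy.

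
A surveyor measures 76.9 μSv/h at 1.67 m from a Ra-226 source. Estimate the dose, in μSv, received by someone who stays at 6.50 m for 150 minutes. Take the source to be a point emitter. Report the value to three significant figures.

Applying the 1/r² law, rate at 6.50 m:
(1.67/6.50)² = 0.06601, so 76.9 × 0.06601 = 5.076 μSv/h.
Dose = rate × time = 5.076 μSv/h × 2.500 h = 12.69 μSv.

12.7 μSv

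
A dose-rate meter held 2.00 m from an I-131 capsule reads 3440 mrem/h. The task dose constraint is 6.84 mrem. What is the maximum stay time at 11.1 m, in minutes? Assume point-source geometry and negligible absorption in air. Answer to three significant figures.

Applying the 1/r² law, rate at 11.1 m:
3440 × (2.00/11.1)² = 3440 × 0.03246 = 111.7 mrem/h.
Stay time = 6.84 mrem ÷ 111.7 mrem/h = 0.06124 h = 3.674 min.

3.67 min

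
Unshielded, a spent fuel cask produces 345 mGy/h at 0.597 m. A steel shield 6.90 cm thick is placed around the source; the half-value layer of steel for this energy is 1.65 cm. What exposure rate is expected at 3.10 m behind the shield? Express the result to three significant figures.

0.705 mGy/h

Distance alone: (0.597/3.10)² = 0.03709, so 345 × 0.03709 = 12.80 mGy/h.
Shield: 6.90/1.65 = 4.182 half-value layers → attenuation 2^(−4.182) = 0.05509.
Combined: 12.80 × 0.05509 = 0.7052 mGy/h.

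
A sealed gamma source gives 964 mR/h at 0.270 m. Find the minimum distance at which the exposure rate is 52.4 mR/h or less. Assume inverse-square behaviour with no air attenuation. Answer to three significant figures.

By the inverse-square law, d₂ = d₁·√(I₁/I₂).
I₁/I₂ = 964/52.4 = 18.40, so d₂ = 0.270 × √18.40 = 1.158 m.

1.16 m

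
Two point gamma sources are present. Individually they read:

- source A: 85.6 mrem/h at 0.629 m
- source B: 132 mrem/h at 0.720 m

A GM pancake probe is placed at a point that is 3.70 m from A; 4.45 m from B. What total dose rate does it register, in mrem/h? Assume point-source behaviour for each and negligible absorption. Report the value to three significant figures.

5.93 mrem/h

By superposition, sum each source's inverse-square contribution:
A: 85.6 × (0.629/3.70)² = 2.474 mrem/h
B: 132 × (0.720/4.45)² = 3.456 mrem/h
Total = 2.474 + 3.456 = 5.930 mrem/h.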